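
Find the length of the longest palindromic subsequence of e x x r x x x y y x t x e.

9

One longest palindromic subsequence is exxxxxxxe (positions 1,2,3,5,6,7,10,12,13); it reads the same forward and backward, and the interval DP gives dp[1][13] = 9.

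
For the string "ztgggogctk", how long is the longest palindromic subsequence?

6

One longest palindromic subsequence is tggggt (positions 2,3,4,5,7,9); it reads the same forward and backward, and the interval DP gives dp[1][10] = 6.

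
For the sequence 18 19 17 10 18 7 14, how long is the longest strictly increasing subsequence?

2

One longest increasing subsequence is 18, 19 (positions 1,2), of length 2; no longer one exists.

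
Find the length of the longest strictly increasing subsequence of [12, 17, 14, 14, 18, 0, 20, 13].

4

One longest increasing subsequence is 12, 17, 18, 20 (positions 1,2,5,7), of length 4; no longer one exists.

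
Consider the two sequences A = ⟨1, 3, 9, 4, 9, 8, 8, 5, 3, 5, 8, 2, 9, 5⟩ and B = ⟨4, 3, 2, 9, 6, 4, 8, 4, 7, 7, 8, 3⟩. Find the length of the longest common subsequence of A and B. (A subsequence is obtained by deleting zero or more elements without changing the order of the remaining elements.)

6

A longest common subsequence is 3, 9, 4, 8, 8, 3 (length 6); the LCS DP confirms no longer common subsequence exists.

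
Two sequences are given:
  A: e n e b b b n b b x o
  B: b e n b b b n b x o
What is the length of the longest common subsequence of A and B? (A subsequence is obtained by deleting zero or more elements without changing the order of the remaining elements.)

Backtracking the LCS table gives one alignment: e (A1,B2) → n (A2,B3) → b (A4,B4) → b (A5,B5) → b (A6,B6) → n (A7,B7) → b (A9,B8) → x (A10,B9) → o (A11,B10).
So the longest common subsequence has length 9.

9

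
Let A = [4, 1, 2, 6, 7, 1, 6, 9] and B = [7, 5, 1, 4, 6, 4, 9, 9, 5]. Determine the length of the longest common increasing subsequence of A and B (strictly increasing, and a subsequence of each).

For each value that appears in both, track the longest common increasing run ending there.
The best achievable length is 3; one witness is 1, 6, 9 (A-positions 2,4,8, B-positions 3,5,7).

3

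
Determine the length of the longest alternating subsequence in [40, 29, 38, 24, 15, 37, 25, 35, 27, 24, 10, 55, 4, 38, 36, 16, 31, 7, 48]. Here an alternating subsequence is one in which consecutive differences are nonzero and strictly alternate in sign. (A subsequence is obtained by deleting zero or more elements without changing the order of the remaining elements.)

A longest alternating subsequence is 40, 29, 38, 24, 37, 25, 35, 27, 55, 4, 38, 16, 31, 7, 48 (positions 1,2,3,4,6,7,8,9,12,13,14,16,17,18,19); its 14 consecutive differences strictly alternate in sign, and length 15 is optimal.

15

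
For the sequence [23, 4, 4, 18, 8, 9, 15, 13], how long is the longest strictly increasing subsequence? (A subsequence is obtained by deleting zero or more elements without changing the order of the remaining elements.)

4

Scanning left to right, the best length ending at each element is: 23→1, 4→1, 4→1, 18→2, 8→2, 9→3, 15→4, 13→4.
So the longest increasing subsequence has length 4, e.g. 4, 8, 9, 15.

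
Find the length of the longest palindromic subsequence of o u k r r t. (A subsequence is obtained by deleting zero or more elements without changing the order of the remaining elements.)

2

Using dp[i][j] = 2 + dp[i+1][j−1] if the ends match, else max(dp[i+1][j], dp[i][j−1]):
dp[1][6] = 2. A witness is rr at positions 4,5.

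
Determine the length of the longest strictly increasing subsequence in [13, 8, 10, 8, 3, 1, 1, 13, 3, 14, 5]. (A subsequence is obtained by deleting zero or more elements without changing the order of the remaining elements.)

4

One longest increasing subsequence is 8, 10, 13, 14 (positions 2,3,8,10), of length 4; no longer one exists.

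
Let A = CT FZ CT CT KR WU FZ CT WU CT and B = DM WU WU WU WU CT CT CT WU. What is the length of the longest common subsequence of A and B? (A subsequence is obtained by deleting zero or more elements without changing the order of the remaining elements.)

Backtracking the LCS table gives one alignment: CT (A3,B6) → CT (A4,B7) → CT (A8,B8) → WU (A9,B9).
So the longest common subsequence has length 4.

4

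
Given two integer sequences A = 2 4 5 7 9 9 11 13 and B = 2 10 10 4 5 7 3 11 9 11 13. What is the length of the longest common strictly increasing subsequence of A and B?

7

For each value that appears in both, track the longest common increasing run ending there.
The best achievable length is 7; one witness is 2, 4, 5, 7, 9, 11, 13 (A-positions 1,2,3,4,5,7,8, B-positions 1,4,5,6,9,10,11).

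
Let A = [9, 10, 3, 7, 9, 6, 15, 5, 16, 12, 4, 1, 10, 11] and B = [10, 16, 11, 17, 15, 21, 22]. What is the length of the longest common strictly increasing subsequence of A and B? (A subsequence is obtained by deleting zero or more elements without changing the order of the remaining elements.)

A longest common strictly increasing subsequence is 10, 16 (length 2); it appears in order in both A and B, and no longer such subsequence exists.

2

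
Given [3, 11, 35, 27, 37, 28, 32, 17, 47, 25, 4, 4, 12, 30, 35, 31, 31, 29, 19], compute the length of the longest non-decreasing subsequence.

One longest non-decreasing subsequence is 3, 11, 27, 28, 30, 31, 31 (positions 1,2,4,6,14,16,17), of length 7; no longer one exists.

7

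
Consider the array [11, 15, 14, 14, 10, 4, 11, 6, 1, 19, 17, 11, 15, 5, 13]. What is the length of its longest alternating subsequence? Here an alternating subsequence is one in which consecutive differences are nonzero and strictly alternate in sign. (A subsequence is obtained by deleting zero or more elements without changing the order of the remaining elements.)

10

Track the best alternating length ending on an up-step vs a down-step at each position: up/down = 1/1, 2/1, 2/3, 2/3, 1/3, 1/3, 4/3, 4/5, 1/5, 6/1, 6/7, 6/7, 8/7, 6/9, 10/9.
The maximum over both is 10; one such subsequence is 11, 15, 10, 11, 6, 19, 11, 15, 5, 13.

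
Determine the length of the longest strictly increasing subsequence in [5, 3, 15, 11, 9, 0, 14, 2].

Scanning left to right, the best length ending at each element is: 5→1, 3→1, 15→2, 11→2, 9→2, 0→1, 14→3, 2→2.
So the longest increasing subsequence has length 3, e.g. 5, 11, 14.

3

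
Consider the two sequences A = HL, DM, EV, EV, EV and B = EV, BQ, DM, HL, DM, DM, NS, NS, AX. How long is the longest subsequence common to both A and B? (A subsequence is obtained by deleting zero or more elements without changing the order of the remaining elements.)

2

A longest common subsequence is HL, DM (length 2); the LCS DP confirms no longer common subsequence exists.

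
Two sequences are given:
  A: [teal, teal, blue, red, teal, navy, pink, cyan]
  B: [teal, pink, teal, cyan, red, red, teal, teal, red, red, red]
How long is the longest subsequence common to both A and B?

A longest common subsequence is teal, teal, red, teal (length 4); the LCS DP confirms no longer common subsequence exists.

4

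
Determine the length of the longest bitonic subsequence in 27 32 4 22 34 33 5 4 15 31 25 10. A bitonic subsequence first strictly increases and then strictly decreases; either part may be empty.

7

One longest bitonic subsequence is 27, 32, 34, 33, 31, 25, 10 (positions 1,2,5,6,10,11,12): it rises to 34 then falls. Length 7 is optimal.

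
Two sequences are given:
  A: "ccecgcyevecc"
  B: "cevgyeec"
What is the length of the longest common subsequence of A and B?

7

Backtracking the LCS table gives one alignment: c (A2,B1) → e (A3,B2) → g (A5,B4) → y (A7,B5) → e (A8,B6) → e (A10,B7) → c (A12,B8).
So the longest common subsequence has length 7.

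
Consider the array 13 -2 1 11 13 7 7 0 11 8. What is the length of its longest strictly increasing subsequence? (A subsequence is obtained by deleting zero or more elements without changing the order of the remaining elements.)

Let dp[i] be the longest increasing subsequence ending at position i. Then dp = [1, 1, 2, 3, 4, 3, 3, 2, 4, 4].
The maximum is 4; one witness is -2, 1, 11, 13 at positions 2,3,4,5.

4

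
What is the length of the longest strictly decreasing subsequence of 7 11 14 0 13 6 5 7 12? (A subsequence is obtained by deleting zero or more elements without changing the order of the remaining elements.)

One longest decreasing subsequence is 14, 13, 6, 5 (positions 3,5,6,7), of length 4; no longer one exists.

4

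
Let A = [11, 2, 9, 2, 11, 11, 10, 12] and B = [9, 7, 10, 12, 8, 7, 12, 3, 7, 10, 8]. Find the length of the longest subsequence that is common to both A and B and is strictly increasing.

3

For each value that appears in both, track the longest common increasing run ending there.
The best achievable length is 3; one witness is 9, 10, 12 (A-positions 3,7,8, B-positions 1,3,4).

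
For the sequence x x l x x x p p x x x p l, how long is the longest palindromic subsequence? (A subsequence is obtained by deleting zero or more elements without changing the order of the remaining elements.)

10

One longest palindromic subsequence is lxxxppxxxl (positions 3,4,5,6,7,8,9,10,11,13); it reads the same forward and backward, and the interval DP gives dp[1][13] = 10.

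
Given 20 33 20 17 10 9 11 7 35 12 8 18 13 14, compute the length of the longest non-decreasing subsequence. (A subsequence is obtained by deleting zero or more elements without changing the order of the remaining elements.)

5

Let dp[i] be the longest non-decreasing subsequence ending at position i. Then dp = [1, 2, 2, 1, 1, 1, 2, 1, 3, 3, 2, 4, 4, 5].
The maximum is 5; one witness is 10, 11, 12, 13, 14 at positions 5,7,10,13,14.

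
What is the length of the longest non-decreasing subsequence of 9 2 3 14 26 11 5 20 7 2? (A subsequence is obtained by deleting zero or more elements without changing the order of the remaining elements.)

Scanning left to right, the best length ending at each element is: 9→1, 2→1, 3→2, 14→3, 26→4, 11→3, 5→3, 20→4, 7→4, 2→2.
So the longest non-decreasing subsequence has length 4, e.g. 2, 3, 14, 26.

4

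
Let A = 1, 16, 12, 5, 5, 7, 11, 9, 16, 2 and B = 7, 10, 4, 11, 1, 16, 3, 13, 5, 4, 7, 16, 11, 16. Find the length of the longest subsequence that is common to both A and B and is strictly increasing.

5

For each value that appears in both, track the longest common increasing run ending there.
The best achievable length is 5; one witness is 1, 5, 7, 11, 16 (A-positions 1,4,6,7,9, B-positions 5,9,11,13,14).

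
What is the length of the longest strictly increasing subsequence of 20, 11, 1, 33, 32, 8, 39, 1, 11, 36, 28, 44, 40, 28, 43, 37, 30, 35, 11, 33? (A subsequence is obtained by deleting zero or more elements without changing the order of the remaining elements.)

One longest increasing subsequence is 1, 8, 11, 36, 40, 43 (positions 3,6,9,10,13,15), of length 6; no longer one exists.

6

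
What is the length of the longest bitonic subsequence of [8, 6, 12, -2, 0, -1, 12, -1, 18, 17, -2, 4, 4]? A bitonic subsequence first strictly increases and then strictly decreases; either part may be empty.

Let inc[i] be the LIS ending at i and dec[i] the longest strictly decreasing subsequence starting at i. inc = [1, 1, 2, 1, 2, 2, 3, 2, 4, 4, 1, 3, 3], dec = [5, 4, 4, 1, 3, 2, 3, 2, 3, 2, 1, 1, 1].
max_i inc[i]+dec[i]−1 = 6, with one witness -2, 0, 12, 18, 17, 4.

6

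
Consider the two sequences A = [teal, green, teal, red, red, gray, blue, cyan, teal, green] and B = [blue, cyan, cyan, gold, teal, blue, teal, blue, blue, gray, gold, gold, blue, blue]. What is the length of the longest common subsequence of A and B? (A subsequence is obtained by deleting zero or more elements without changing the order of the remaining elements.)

A longest common subsequence is teal, teal, gray, blue (length 4); the LCS DP confirms no longer common subsequence exists.

4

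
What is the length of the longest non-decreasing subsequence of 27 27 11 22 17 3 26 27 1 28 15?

5

One longest non-decreasing subsequence is 11, 22, 26, 27, 28 (positions 3,4,7,8,10), of length 5; no longer one exists.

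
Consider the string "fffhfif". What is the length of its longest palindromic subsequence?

One longest palindromic subsequence is ffhff (positions 1,3,4,5,7); it reads the same forward and backward, and the interval DP gives dp[1][7] = 5.

5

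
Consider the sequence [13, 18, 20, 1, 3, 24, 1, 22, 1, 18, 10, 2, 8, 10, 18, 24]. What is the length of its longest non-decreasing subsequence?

8

One longest non-decreasing subsequence is 1, 1, 1, 2, 8, 10, 18, 24 (positions 4,7,9,12,13,14,15,16), of length 8; no longer one exists.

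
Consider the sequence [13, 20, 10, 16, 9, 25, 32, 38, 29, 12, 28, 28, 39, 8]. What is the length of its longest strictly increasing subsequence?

6

Scanning left to right, the best length ending at each element is: 13→1, 20→2, 10→1, 16→2, 9→1, 25→3, 32→4, 38→5, 29→4, 12→2, 28→4, 28→4, 39→6, 8→1.
So the longest increasing subsequence has length 6, e.g. 13, 20, 25, 32, 38, 39.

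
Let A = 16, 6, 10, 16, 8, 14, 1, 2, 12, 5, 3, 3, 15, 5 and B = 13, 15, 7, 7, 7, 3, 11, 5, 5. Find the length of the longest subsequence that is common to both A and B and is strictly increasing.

2

A longest common strictly increasing subsequence is 3, 5 (length 2); it appears in order in both A and B, and no longer such subsequence exists.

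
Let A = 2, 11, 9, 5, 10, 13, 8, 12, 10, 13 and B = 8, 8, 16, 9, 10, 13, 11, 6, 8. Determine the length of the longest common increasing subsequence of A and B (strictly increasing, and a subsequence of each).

For each value that appears in both, track the longest common increasing run ending there.
The best achievable length is 3; one witness is 9, 10, 13 (A-positions 3,5,6, B-positions 4,5,6).

3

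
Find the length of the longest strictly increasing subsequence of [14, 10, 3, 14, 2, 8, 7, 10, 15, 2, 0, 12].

4

One longest increasing subsequence is 3, 8, 10, 15 (positions 3,6,8,9), of length 4; no longer one exists.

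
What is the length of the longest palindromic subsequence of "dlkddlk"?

One longest palindromic subsequence is kddk (positions 3,4,5,7); it reads the same forward and backward, and the interval DP gives dp[1][7] = 4.

4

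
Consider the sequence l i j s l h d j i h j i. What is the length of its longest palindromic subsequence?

7

One longest palindromic subsequence is ijhihji (positions 2,3,6,9,10,11,12); it reads the same forward and backward, and the interval DP gives dp[1][12] = 7.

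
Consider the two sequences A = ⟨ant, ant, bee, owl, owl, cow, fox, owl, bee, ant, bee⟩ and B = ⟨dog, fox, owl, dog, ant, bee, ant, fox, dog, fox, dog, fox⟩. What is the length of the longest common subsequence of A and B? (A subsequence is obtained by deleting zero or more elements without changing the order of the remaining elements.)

Backtracking the LCS table gives one alignment: fox (A7,B2) → owl (A8,B3) → bee (A9,B6) → ant (A10,B7).
So the longest common subsequence has length 4.

4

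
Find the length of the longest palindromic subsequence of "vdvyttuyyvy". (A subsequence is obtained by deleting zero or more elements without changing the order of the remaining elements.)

One longest palindromic subsequence is vyttyv (positions 3,4,5,6,9,10); it reads the same forward and backward, and the interval DP gives dp[1][11] = 6.

6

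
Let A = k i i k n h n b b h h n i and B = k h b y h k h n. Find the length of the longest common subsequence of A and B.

Backtracking the LCS table gives one alignment: k (A4,B1) → h (A6,B2) → b (A8,B3) → h (A10,B5) → h (A11,B7) → n (A12,B8).
So the longest common subsequence has length 6.

6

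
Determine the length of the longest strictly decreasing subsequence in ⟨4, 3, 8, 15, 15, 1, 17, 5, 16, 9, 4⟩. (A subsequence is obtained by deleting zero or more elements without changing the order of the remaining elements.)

One longest decreasing subsequence is 17, 16, 9, 4 (positions 7,9,10,11), of length 4; no longer one exists.

4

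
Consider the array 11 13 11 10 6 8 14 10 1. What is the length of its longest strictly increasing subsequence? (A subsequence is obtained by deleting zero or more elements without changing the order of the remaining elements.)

One longest increasing subsequence is 11, 13, 14 (positions 1,2,7), of length 3; no longer one exists.

3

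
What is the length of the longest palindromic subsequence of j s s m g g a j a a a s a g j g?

9

One longest palindromic subsequence is ggaaaaagg (positions 5,6,7,9,10,11,13,14,16); it reads the same forward and backward, and the interval DP gives dp[1][16] = 9.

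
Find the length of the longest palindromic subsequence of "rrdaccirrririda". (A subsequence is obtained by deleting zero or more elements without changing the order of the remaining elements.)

Using dp[i][j] = 2 + dp[i+1][j−1] if the ends match, else max(dp[i+1][j], dp[i][j−1]):
dp[1][15] = 8. A witness is airrrria at positions 4,7,8,9,10,12,13,15.

8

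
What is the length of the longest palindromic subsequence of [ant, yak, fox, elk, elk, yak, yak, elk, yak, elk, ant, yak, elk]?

8

One longest palindromic subsequence is yak elk elk yak yak elk elk yak (positions 2,4,5,6,7,8,10,12); it reads the same forward and backward, and the interval DP gives dp[1][13] = 8.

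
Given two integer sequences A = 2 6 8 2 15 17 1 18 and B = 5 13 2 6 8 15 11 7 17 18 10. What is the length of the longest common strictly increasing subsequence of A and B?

6

A longest common strictly increasing subsequence is 2, 6, 8, 15, 17, 18 (length 6); it appears in order in both A and B, and no longer such subsequence exists.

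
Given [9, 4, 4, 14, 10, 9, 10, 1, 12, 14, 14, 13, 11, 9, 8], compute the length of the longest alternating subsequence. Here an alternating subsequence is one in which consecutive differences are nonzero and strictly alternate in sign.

8

Track the best alternating length ending on an up-step vs a down-step at each position: up/down = 1/1, 1/2, 1/2, 3/1, 3/4, 3/4, 5/4, 1/6, 7/4, 7/1, 7/1, 7/8, 7/8, 7/8, 7/8.
The maximum over both is 8; one such subsequence is 9, 4, 14, 9, 10, 1, 14, 13.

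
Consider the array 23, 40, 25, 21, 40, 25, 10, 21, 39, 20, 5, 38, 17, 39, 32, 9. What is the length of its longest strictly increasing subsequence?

Let dp[i] be the longest increasing subsequence ending at position i. Then dp = [1, 2, 2, 1, 3, 2, 1, 2, 3, 2, 1, 3, 2, 4, 3, 2].
The maximum is 4; one witness is 23, 25, 38, 39 at positions 1,3,12,14.

4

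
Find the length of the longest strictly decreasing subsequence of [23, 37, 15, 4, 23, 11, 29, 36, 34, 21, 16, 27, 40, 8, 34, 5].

Scanning left to right, the best length ending at each element is: 23→1, 37→1, 15→2, 4→3, 23→2, 11→3, 29→2, 36→2, 34→3, 21→4, 16→5, 27→4, 40→1, 8→6, 34→3, 5→7.
So the longest decreasing subsequence has length 7, e.g. 37, 36, 34, 21, 16, 8, 5.

7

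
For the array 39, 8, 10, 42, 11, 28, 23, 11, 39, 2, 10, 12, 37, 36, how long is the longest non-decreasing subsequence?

Let dp[i] be the longest non-decreasing subsequence ending at position i. Then dp = [1, 1, 2, 3, 3, 4, 4, 4, 5, 1, 3, 5, 6, 6].
The maximum is 6; one witness is 8, 10, 11, 11, 12, 37 at positions 2,3,5,8,12,13.

6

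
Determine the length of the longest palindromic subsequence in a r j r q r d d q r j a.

10

One longest palindromic subsequence is ajrqddqrja (positions 1,3,4,5,7,8,9,10,11,12); it reads the same forward and backward, and the interval DP gives dp[1][12] = 10.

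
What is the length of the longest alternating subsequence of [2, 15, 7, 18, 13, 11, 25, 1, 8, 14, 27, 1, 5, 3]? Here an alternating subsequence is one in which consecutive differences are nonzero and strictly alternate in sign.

Track the best alternating length ending on an up-step vs a down-step at each position: up/down = 1/1, 2/1, 2/3, 4/1, 4/5, 4/5, 6/1, 1/7, 8/7, 8/7, 8/1, 1/9, 10/9, 10/11.
The maximum over both is 11; one such subsequence is 2, 15, 7, 18, 13, 25, 1, 8, 1, 5, 3.

11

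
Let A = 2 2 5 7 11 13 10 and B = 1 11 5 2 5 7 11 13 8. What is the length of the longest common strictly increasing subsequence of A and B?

For each value that appears in both, track the longest common increasing run ending there.
The best achievable length is 5; one witness is 2, 5, 7, 11, 13 (A-positions 1,3,4,5,6, B-positions 4,5,6,7,8).

5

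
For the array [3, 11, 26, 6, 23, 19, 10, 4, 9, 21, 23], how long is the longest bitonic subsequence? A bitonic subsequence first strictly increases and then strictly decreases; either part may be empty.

7

One longest bitonic subsequence is 3, 11, 26, 23, 19, 10, 9 (positions 1,2,3,5,6,7,9): it rises to 26 then falls. Length 7 is optimal.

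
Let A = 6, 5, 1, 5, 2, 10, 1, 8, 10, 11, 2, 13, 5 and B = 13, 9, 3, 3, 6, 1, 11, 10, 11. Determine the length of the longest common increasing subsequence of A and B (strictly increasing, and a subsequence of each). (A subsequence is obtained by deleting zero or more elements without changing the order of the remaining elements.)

A longest common strictly increasing subsequence is 6, 10, 11 (length 3); it appears in order in both A and B, and no longer such subsequence exists.

3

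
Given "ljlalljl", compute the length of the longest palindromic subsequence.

7

One longest palindromic subsequence is ljllljl (positions 1,2,3,5,6,7,8); it reads the same forward and backward, and the interval DP gives dp[1][8] = 7.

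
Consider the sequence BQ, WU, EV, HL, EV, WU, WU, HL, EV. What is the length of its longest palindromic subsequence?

6

Using dp[i][j] = 2 + dp[i+1][j−1] if the ends match, else max(dp[i+1][j], dp[i][j−1]):
dp[1][9] = 6. A witness is EV HL WU WU HL EV at positions 3,4,6,7,8,9.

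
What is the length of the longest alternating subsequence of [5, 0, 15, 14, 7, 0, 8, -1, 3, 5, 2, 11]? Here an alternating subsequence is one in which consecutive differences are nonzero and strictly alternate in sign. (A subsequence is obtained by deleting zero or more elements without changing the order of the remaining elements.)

Track the best alternating length ending on an up-step vs a down-step at each position: up/down = 1/1, 1/2, 3/1, 3/4, 3/4, 1/4, 5/4, 1/6, 7/6, 7/6, 7/8, 9/4.
The maximum over both is 9; one such subsequence is 5, 0, 15, 7, 8, -1, 3, 2, 11.

9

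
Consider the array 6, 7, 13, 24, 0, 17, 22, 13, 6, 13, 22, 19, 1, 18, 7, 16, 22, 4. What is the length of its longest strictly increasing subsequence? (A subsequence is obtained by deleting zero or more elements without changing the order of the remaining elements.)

Let dp[i] be the longest increasing subsequence ending at position i. Then dp = [1, 2, 3, 4, 1, 4, 5, 3, 2, 3, 5, 5, 2, 5, 3, 4, 6, 3].
The maximum is 6; one witness is 6, 7, 13, 17, 19, 22 at positions 1,2,3,6,12,17.

6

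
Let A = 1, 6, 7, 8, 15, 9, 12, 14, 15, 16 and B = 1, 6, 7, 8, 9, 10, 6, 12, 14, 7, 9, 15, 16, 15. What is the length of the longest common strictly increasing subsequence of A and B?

9

A longest common strictly increasing subsequence is 1, 6, 7, 8, 9, 12, 14, 15, 16 (length 9); it appears in order in both A and B, and no longer such subsequence exists.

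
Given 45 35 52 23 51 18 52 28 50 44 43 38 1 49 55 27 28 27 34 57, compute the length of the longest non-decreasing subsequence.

6

Let dp[i] be the longest non-decreasing subsequence ending at position i. Then dp = [1, 1, 2, 1, 2, 1, 3, 2, 3, 3, 3, 3, 1, 4, 5, 2, 3, 3, 4, 6].
The maximum is 6; one witness is 23, 28, 44, 49, 55, 57 at positions 4,8,10,14,15,20.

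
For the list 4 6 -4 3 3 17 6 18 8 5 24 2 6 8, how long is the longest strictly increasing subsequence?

5

Let dp[i] be the longest increasing subsequence ending at position i. Then dp = [1, 2, 1, 2, 2, 3, 3, 4, 4, 3, 5, 2, 4, 5].
The maximum is 5; one witness is 4, 6, 17, 18, 24 at positions 1,2,6,8,11.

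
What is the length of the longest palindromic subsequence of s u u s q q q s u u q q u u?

Using dp[i][j] = 2 + dp[i+1][j−1] if the ends match, else max(dp[i+1][j], dp[i][j−1]):
dp[1][14] = 10. A witness is uuqquuqquu at positions 2,3,5,6,9,10,11,12,13,14.

10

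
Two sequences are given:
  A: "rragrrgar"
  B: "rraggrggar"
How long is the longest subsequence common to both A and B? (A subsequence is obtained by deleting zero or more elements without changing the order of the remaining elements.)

Backtracking the LCS table gives one alignment: r (A1,B1) → r (A2,B2) → a (A3,B3) → g (A4,B5) → r (A5,B6) → g (A7,B8) → a (A8,B9) → r (A9,B10).
So the longest common subsequence has length 8.

8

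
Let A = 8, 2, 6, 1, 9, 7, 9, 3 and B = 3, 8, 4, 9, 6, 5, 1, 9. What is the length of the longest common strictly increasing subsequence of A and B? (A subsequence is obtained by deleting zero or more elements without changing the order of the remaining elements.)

2

A longest common strictly increasing subsequence is 8, 9 (length 2); it appears in order in both A and B, and no longer such subsequence exists.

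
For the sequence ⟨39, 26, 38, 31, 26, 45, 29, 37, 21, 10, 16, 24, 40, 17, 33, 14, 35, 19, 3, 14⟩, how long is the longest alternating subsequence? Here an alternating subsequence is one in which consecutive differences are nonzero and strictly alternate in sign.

15

A longest alternating subsequence is 39, 26, 38, 31, 45, 29, 37, 21, 24, 17, 33, 14, 35, 3, 14 (positions 1,2,3,4,6,7,8,9,12,14,15,16,17,19,20); its 14 consecutive differences strictly alternate in sign, and length 15 is optimal.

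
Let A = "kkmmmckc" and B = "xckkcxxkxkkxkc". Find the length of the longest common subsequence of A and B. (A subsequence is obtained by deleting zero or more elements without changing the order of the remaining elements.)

A longest common subsequence is kkckc (length 5); the LCS DP confirms no longer common subsequence exists.

5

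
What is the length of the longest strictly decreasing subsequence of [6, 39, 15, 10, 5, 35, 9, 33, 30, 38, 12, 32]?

5

Scanning left to right, the best length ending at each element is: 6→1, 39→1, 15→2, 10→3, 5→4, 35→2, 9→4, 33→3, 30→4, 38→2, 12→5, 32→4.
So the longest decreasing subsequence has length 5, e.g. 39, 35, 33, 30, 12.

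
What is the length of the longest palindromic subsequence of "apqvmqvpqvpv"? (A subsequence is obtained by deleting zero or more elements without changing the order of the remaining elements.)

7

Using dp[i][j] = 2 + dp[i+1][j−1] if the ends match, else max(dp[i+1][j], dp[i][j−1]):
dp[1][12] = 7. A witness is pvqpqvp at positions 2,4,6,8,9,10,11.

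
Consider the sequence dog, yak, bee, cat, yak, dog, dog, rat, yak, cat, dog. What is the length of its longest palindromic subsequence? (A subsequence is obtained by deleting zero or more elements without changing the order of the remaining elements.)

Using dp[i][j] = 2 + dp[i+1][j−1] if the ends match, else max(dp[i+1][j], dp[i][j−1]):
dp[1][11] = 8. A witness is dog cat yak dog dog yak cat dog at positions 1,4,5,6,7,9,10,11.

8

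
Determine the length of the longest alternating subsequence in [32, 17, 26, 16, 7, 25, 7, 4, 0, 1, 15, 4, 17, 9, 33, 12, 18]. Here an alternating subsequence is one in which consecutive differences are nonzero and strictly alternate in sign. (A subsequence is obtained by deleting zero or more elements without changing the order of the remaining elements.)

Track the best alternating length ending on an up-step vs a down-step at each position: up/down = 1/1, 1/2, 3/2, 1/4, 1/4, 5/4, 1/6, 1/6, 1/6, 7/6, 7/6, 7/8, 9/6, 9/10, 11/1, 11/12, 13/12.
The maximum over both is 13; one such subsequence is 32, 17, 26, 16, 25, 7, 15, 4, 17, 9, 33, 12, 18.

13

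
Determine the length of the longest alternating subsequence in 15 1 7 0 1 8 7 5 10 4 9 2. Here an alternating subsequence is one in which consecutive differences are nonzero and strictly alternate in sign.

A longest alternating subsequence is 15, 1, 7, 0, 8, 7, 10, 4, 9, 2 (positions 1,2,3,4,6,7,9,10,11,12); its 9 consecutive differences strictly alternate in sign, and length 10 is optimal.

10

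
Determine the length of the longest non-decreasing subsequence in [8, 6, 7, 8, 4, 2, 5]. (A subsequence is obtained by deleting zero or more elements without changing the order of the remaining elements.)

3

Scanning left to right, the best length ending at each element is: 8→1, 6→1, 7→2, 8→3, 4→1, 2→1, 5→2.
So the longest non-decreasing subsequence has length 3, e.g. 6, 7, 8.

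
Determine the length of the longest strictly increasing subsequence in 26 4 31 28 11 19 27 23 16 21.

One longest increasing subsequence is 4, 11, 19, 27 (positions 2,5,6,7), of length 4; no longer one exists.

4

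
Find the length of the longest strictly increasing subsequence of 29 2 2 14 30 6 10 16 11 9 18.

5

One longest increasing subsequence is 2, 6, 10, 16, 18 (positions 2,6,7,8,11), of length 5; no longer one exists.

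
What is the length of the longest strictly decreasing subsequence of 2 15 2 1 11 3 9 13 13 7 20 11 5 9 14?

5

Let dp[i] be the longest decreasing subsequence ending at position i. Then dp = [1, 1, 2, 3, 2, 3, 3, 2, 2, 4, 1, 3, 5, 4, 2].
The maximum is 5; one witness is 15, 11, 9, 7, 5 at positions 2,5,7,10,13.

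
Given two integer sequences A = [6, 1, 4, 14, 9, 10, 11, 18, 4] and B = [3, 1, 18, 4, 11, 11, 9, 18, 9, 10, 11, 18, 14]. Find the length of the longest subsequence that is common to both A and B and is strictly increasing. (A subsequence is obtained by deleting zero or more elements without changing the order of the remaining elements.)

For each value that appears in both, track the longest common increasing run ending there.
The best achievable length is 6; one witness is 1, 4, 9, 10, 11, 18 (A-positions 2,3,5,6,7,8, B-positions 2,4,7,10,11,12).

6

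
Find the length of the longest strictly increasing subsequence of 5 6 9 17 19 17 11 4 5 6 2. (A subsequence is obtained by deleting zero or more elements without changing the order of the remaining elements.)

5

Let dp[i] be the longest increasing subsequence ending at position i. Then dp = [1, 2, 3, 4, 5, 4, 4, 1, 2, 3, 1].
The maximum is 5; one witness is 5, 6, 9, 17, 19 at positions 1,2,3,4,5.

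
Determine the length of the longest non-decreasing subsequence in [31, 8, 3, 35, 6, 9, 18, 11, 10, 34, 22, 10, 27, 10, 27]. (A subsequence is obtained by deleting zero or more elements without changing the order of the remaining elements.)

Scanning left to right, the best length ending at each element is: 31→1, 8→1, 3→1, 35→2, 6→2, 9→3, 18→4, 11→4, 10→4, 34→5, 22→5, 10→5, 27→6, 10→6, 27→7.
So the longest non-decreasing subsequence has length 7, e.g. 3, 6, 9, 18, 22, 27, 27.

7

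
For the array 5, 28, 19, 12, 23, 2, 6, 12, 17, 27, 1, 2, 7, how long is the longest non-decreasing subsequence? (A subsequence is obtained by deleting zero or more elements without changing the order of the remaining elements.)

5

Let dp[i] be the longest non-decreasing subsequence ending at position i. Then dp = [1, 2, 2, 2, 3, 1, 2, 3, 4, 5, 1, 2, 3].
The maximum is 5; one witness is 5, 12, 12, 17, 27 at positions 1,4,8,9,10.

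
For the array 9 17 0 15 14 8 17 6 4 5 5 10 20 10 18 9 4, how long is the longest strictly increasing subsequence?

5

Let dp[i] be the longest increasing subsequence ending at position i. Then dp = [1, 2, 1, 2, 2, 2, 3, 2, 2, 3, 3, 4, 5, 4, 5, 4, 2].
The maximum is 5; one witness is 0, 4, 5, 10, 20 at positions 3,9,10,12,13.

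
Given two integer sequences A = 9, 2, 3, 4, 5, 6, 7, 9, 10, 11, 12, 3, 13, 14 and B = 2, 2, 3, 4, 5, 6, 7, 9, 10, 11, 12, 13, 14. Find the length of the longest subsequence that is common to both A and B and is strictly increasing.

A longest common strictly increasing subsequence is 2, 3, 4, 5, 6, 7, 9, 10, 11, 12, 13, 14 (length 12); it appears in order in both A and B, and no longer such subsequence exists.

12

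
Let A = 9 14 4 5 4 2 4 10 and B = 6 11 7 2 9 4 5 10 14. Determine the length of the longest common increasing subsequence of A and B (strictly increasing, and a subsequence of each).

For each value that appears in both, track the longest common increasing run ending there.
The best achievable length is 3; one witness is 2, 4, 10 (A-positions 6,7,8, B-positions 4,6,8).

3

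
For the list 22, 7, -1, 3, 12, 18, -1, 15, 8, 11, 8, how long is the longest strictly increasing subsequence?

Let dp[i] be the longest increasing subsequence ending at position i. Then dp = [1, 1, 1, 2, 3, 4, 1, 4, 3, 4, 3].
The maximum is 4; one witness is -1, 3, 12, 18 at positions 3,4,5,6.

4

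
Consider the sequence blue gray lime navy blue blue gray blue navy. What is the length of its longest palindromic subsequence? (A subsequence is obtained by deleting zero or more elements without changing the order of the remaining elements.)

One longest palindromic subsequence is blue gray blue blue gray blue (positions 1,2,5,6,7,8); it reads the same forward and backward, and the interval DP gives dp[1][9] = 6.

6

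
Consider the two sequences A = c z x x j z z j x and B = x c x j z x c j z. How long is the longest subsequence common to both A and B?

Backtracking the LCS table gives one alignment: c (A1,B2) → z (A2,B5) → x (A3,B6) → j (A5,B8) → z (A7,B9).
So the longest common subsequence has length 5.

5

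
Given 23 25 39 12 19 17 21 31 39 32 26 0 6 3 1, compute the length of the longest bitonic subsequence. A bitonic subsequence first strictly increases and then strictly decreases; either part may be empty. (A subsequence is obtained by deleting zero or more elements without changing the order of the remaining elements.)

10

Let inc[i] be the LIS ending at i and dec[i] the longest strictly decreasing subsequence starting at i. inc = [1, 2, 3, 1, 2, 2, 3, 4, 5, 5, 4, 1, 2, 2, 2], dec = [6, 6, 6, 4, 5, 4, 4, 5, 6, 5, 4, 1, 3, 2, 1].
max_i inc[i]+dec[i]−1 = 10, with one witness 12, 19, 21, 31, 39, 32, 26, 6, 3, 1.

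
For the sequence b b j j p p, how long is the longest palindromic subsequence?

2

One longest palindromic subsequence is pp (positions 5,6); it reads the same forward and backward, and the interval DP gives dp[1][6] = 2.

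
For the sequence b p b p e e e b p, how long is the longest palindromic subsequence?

One longest palindromic subsequence is pbeeebp (positions 2,3,5,6,7,8,9); it reads the same forward and backward, and the interval DP gives dp[1][9] = 7.

7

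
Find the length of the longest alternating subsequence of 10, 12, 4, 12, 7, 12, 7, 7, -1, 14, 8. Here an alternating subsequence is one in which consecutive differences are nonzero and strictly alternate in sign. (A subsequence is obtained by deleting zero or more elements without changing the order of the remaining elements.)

A longest alternating subsequence is 10, 12, 4, 12, 7, 12, 7, 14, 8 (positions 1,2,3,4,5,6,7,10,11); its 8 consecutive differences strictly alternate in sign, and length 9 is optimal.

9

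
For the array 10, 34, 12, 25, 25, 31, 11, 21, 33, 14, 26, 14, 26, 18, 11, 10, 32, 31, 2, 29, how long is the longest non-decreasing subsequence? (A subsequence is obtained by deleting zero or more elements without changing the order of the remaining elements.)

7

Let dp[i] be the longest non-decreasing subsequence ending at position i. Then dp = [1, 2, 2, 3, 4, 5, 2, 3, 6, 3, 5, 4, 6, 5, 3, 2, 7, 7, 1, 7].
The maximum is 7; one witness is 10, 12, 25, 25, 26, 26, 32 at positions 1,3,4,5,11,13,17.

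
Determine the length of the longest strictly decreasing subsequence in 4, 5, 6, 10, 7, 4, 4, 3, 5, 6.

4

One longest decreasing subsequence is 10, 7, 4, 3 (positions 4,5,6,8), of length 4; no longer one exists.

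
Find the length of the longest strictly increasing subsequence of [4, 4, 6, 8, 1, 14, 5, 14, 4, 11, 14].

One longest increasing subsequence is 4, 6, 8, 11, 14 (positions 1,3,4,10,11), of length 5; no longer one exists.

5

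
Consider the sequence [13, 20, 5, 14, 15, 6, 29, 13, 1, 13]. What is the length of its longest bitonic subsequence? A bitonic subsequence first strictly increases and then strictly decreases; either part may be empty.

6

One longest bitonic subsequence is 13, 14, 15, 29, 13, 1 (positions 1,4,5,7,8,9): it rises to 29 then falls. Length 6 is optimal.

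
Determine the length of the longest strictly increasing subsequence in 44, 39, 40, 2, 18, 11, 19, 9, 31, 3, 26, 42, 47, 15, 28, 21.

Scanning left to right, the best length ending at each element is: 44→1, 39→1, 40→2, 2→1, 18→2, 11→2, 19→3, 9→2, 31→4, 3→2, 26→4, 42→5, 47→6, 15→3, 28→5, 21→4.
So the longest increasing subsequence has length 6, e.g. 2, 18, 19, 31, 42, 47.

6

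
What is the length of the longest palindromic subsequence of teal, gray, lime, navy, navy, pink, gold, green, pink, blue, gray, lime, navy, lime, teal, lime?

Using dp[i][j] = 2 + dp[i+1][j−1] if the ends match, else max(dp[i+1][j], dp[i][j−1]):
dp[1][16] = 9. A witness is teal lime navy pink green pink navy lime teal at positions 1,3,4,6,8,9,13,14,15.

9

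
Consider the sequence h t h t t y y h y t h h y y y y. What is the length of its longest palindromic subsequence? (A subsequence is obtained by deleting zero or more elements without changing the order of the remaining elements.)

Using dp[i][j] = 2 + dp[i+1][j−1] if the ends match, else max(dp[i+1][j], dp[i][j−1]):
dp[1][16] = 9. A witness is hhtyhythh at positions 1,3,4,6,8,9,10,11,12.

9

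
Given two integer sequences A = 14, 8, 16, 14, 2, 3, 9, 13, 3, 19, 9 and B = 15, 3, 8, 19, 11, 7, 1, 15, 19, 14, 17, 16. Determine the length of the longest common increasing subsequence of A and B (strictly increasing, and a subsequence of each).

2

A longest common strictly increasing subsequence is 3, 19 (length 2); it appears in order in both A and B, and no longer such subsequence exists.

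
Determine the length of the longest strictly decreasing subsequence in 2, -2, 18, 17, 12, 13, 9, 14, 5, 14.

One longest decreasing subsequence is 18, 17, 12, 9, 5 (positions 3,4,5,7,9), of length 5; no longer one exists.

5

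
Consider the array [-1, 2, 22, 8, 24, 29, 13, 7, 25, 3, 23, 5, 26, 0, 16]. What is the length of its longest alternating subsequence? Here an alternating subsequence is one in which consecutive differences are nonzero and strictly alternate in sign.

Track the best alternating length ending on an up-step vs a down-step at each position: up/down = 1/1, 2/1, 2/1, 2/3, 4/1, 4/1, 4/5, 2/5, 6/5, 2/7, 8/7, 8/9, 10/5, 2/11, 12/11.
The maximum over both is 12; one such subsequence is -1, 22, 8, 24, 13, 25, 3, 23, 5, 26, 0, 16.

12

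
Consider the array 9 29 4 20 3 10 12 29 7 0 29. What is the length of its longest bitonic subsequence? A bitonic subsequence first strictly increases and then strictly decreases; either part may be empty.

6

One longest bitonic subsequence is 9, 29, 20, 12, 7, 0 (positions 1,2,4,7,9,10): it rises to 29 then falls. Length 6 is optimal.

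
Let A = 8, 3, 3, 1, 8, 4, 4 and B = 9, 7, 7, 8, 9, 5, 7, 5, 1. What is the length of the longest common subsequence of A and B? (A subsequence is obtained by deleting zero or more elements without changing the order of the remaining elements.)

2

A longest common subsequence is 8, 1 (length 2); the LCS DP confirms no longer common subsequence exists.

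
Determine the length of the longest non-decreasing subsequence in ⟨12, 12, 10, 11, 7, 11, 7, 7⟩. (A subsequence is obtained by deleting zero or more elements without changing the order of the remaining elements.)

3

One longest non-decreasing subsequence is 10, 11, 11 (positions 3,4,6), of length 3; no longer one exists.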